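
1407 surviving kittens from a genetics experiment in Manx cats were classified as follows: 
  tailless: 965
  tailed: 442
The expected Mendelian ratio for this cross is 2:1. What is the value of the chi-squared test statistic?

2.332

The 2:1 ratio has 3 parts, so with N = 1407 the expected counts are:
  tailless: 1407 × 2/3 = 938
  tailed: 1407 × 1/3 = 469
χ² = Σ (O − E)² / E
  tailless: (965 − 938)² / 938 = 0.7772
  tailed: (442 − 469)² / 469 = 1.5544
χ² = 0.7772 + 1.5544 = 2.3316 ≈ 2.332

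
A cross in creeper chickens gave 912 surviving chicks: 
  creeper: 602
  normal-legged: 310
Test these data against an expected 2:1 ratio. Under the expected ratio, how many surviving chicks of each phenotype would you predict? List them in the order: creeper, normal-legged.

Expected counts for N = 912 under a 2:1 ratio (total parts = 3):
  creeper: 912 × 2/3 = 608
  normal-legged: 912 × 1/3 = 304

608, 304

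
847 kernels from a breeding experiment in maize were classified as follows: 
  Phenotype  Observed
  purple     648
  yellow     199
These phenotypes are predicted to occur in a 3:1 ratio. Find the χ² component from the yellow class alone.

0.768

Expected counts for N = 847 under a 3:1 ratio (total parts = 4):
  purple: 847 × 3/4 = 635.25
  yellow: 847 × 1/4 = 211.75
Contribution of yellow: (199 − 211.75)² / 211.75 = 0.7677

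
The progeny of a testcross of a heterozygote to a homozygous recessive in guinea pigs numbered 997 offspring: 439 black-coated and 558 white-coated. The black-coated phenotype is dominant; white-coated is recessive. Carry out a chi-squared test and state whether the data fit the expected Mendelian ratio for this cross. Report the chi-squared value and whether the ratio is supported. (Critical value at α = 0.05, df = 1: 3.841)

A testcross of a heterozygote (Aa × aa) gives a 1:1 phenotypic ratio.
Expected counts for N = 997 under a 1:1 ratio (total parts = 2):
  black-coated: 997 × 1/2 = 498.5
  white-coated: 997 × 1/2 = 498.5
χ² = Σ (O − E)² / E
  black-coated: (439 − 498.5)² / 498.5 = 7.1018
  white-coated: (558 − 498.5)² / 498.5 = 7.1018
χ² = 7.1018 + 7.1018 = 14.2036 ≈ 14.204
Degrees of freedom = 2 − 1 = 1; critical value at α = 0.05 is 3.841.
Since 14.204 > 3.841, we reject the null hypothesis — the data do not fit the 1:1 ratio.

14.204; not consistent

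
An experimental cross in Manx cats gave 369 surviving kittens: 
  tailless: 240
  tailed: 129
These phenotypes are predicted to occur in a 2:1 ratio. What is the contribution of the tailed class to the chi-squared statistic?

Total ratio parts = 3. Expected numbers out of 369:
  tailless: 369 × 2/3 = 246
  tailed: 369 × 1/3 = 123
Contribution of tailed: (129 − 123)² / 123 = 0.2927

0.293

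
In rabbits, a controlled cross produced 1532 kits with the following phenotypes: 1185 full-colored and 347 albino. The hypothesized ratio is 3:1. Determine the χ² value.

4.512

Under the 3:1 hypothesis (Σ ratio = 4, N = 1532):
  full-colored: 1532 × 3/4 = 1149
  albino: 1532 × 1/4 = 383
χ² = Σ (O − E)² / E
  full-colored: (1185 − 1149)² / 1149 = 1.1279
  albino: (347 − 383)² / 383 = 3.3838
χ² = 1.1279 + 3.3838 = 4.5117 ≈ 4.512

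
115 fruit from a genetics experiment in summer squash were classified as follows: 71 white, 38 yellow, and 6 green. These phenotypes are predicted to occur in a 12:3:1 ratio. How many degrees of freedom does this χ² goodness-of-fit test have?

2

A goodness-of-fit test with 3 phenotype classes has df = 3 − 1 = 2.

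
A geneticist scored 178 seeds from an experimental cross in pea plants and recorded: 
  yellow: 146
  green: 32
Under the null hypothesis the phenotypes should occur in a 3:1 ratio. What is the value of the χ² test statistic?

Expected counts for N = 178 under a 3:1 ratio (total parts = 4):
  yellow: 178 × 3/4 = 133.5
  green: 178 × 1/4 = 44.5
χ² = Σ (O − E)² / E
  yellow: (146 − 133.5)² / 133.5 = 1.1704
  green: (32 − 44.5)² / 44.5 = 3.5112
χ² = 1.1704 + 3.5112 = 4.6816 ≈ 4.682

4.682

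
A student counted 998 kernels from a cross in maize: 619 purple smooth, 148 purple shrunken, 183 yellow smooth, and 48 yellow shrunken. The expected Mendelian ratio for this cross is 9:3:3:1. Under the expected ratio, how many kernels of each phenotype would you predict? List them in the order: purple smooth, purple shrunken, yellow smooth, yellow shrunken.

561.375, 187.125, 187.125, 62.375

Under the 9:3:3:1 hypothesis (Σ ratio = 16, N = 998):
  purple smooth: 998 × 9/16 = 561.375
  purple shrunken: 998 × 3/16 = 187.125
  yellow smooth: 998 × 3/16 = 187.125
  yellow shrunken: 998 × 1/16 = 62.375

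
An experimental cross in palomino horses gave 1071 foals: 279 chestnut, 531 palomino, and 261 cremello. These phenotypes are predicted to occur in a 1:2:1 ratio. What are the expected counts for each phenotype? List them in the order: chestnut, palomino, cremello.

Expected counts for N = 1071 under a 1:2:1 ratio (total parts = 4):
  chestnut: 1071 × 1/4 = 267.75
  palomino: 1071 × 2/4 = 535.5
  cremello: 1071 × 1/4 = 267.75

267.75, 535.5, 267.75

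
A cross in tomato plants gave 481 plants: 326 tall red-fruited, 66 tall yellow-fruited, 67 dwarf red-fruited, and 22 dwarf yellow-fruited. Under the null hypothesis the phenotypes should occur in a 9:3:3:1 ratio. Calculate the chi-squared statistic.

25.970

Expected counts for N = 481 under a 9:3:3:1 ratio (total parts = 16):
  tall red-fruited: 481 × 9/16 = 270.5625
  tall yellow-fruited: 481 × 3/16 = 90.1875
  dwarf red-fruited: 481 × 3/16 = 90.1875
  dwarf yellow-fruited: 481 × 1/16 = 30.0625
χ² = Σ (O − E)² / E
  tall red-fruited: (326 − 270.5625)² / 270.5625 = 11.3590
  tall yellow-fruited: (66 − 90.1875)² / 90.1875 = 6.4869
  dwarf red-fruited: (67 − 90.1875)² / 90.1875 = 5.9616
  dwarf yellow-fruited: (22 − 30.0625)² / 30.0625 = 2.1623
χ² = 11.3590 + 6.4869 + 5.9616 + 2.1623 = 25.9698 ≈ 25.970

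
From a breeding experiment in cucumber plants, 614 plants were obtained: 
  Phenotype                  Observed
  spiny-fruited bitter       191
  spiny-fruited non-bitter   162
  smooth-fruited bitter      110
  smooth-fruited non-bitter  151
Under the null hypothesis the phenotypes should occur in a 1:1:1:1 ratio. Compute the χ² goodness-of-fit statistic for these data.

22.000

Total ratio parts = 4. Expected numbers out of 614:
  spiny-fruited bitter: 614 × 1/4 = 153.5
  spiny-fruited non-bitter: 614 × 1/4 = 153.5
  smooth-fruited bitter: 614 × 1/4 = 153.5
  smooth-fruited non-bitter: 614 × 1/4 = 153.5
χ² = Σ (O − E)² / E
  spiny-fruited bitter: (191 − 153.5)² / 153.5 = 9.1612
  spiny-fruited non-bitter: (162 − 153.5)² / 153.5 = 0.4707
  smooth-fruited bitter: (110 − 153.5)² / 153.5 = 12.3274
  smooth-fruited non-bitter: (151 − 153.5)² / 153.5 = 0.0407
χ² = 9.1612 + 0.4707 + 12.3274 + 0.0407 = 22.000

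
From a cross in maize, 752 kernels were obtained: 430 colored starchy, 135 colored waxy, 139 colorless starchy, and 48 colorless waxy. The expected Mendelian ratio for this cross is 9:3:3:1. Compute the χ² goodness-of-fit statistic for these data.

0.421

Expected counts for N = 752 under a 9:3:3:1 ratio (total parts = 16):
  colored starchy: 752 × 9/16 = 423
  colored waxy: 752 × 3/16 = 141
  colorless starchy: 752 × 3/16 = 141
  colorless waxy: 752 × 1/16 = 47
χ² = Σ (O − E)² / E
  colored starchy: (430 − 423)² / 423 = 0.1158
  colored waxy: (135 − 141)² / 141 = 0.2553
  colorless starchy: (139 − 141)² / 141 = 0.0284
  colorless waxy: (48 − 47)² / 47 = 0.0213
χ² = 0.1158 + 0.2553 + 0.0284 + 0.0213 = 0.4208 ≈ 0.421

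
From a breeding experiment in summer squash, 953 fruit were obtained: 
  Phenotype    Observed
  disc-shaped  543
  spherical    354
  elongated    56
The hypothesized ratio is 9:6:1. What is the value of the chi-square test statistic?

The 9:6:1 ratio has 16 parts, so with N = 953 the expected counts are:
  disc-shaped: 953 × 9/16 = 536.0625
  spherical: 953 × 6/16 = 357.375
  elongated: 953 × 1/16 = 59.5625
χ² = Σ (O − E)² / E
  disc-shaped: (543 − 536.0625)² / 536.0625 = 0.0898
  spherical: (354 − 357.375)² / 357.375 = 0.0319
  elongated: (56 − 59.5625)² / 59.5625 = 0.2131
χ² = 0.0898 + 0.0319 + 0.2131 = 0.3348 ≈ 0.335

0.335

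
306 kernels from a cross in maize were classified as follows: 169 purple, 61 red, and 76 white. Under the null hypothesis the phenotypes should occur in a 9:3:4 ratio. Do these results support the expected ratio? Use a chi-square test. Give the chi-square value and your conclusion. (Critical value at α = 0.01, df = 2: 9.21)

Expected counts for N = 306 under a 9:3:4 ratio (total parts = 16):
  purple: 306 × 9/16 = 172.125
  red: 306 × 3/16 = 57.375
  white: 306 × 4/16 = 76.5
χ² = Σ (O − E)² / E
  purple: (169 − 172.125)² / 172.125 = 0.0567
  red: (61 − 57.375)² / 57.375 = 0.2290
  white: (76 − 76.5)² / 76.5 = 0.0033
χ² = 0.0567 + 0.2290 + 0.0033 = 0.289
Degrees of freedom = 3 − 1 = 2; critical value at α = 0.01 is 9.21.
Since 0.289 < 9.21, we fail to reject the null hypothesis — the data are consistent with the 9:3:4 ratio.

0.289; consistent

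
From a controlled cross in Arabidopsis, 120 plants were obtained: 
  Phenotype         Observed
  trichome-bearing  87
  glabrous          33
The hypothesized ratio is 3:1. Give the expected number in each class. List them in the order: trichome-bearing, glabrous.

90, 30

Total ratio parts = 4. Expected numbers out of 120:
  trichome-bearing: 120 × 3/4 = 90
  glabrous: 120 × 1/4 = 30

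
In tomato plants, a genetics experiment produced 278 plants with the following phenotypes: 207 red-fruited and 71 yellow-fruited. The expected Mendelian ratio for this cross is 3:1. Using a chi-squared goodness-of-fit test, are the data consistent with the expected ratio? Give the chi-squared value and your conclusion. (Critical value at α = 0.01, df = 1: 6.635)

0.043; consistent

The 3:1 ratio has 4 parts, so with N = 278 the expected counts are:
  red-fruited: 278 × 3/4 = 208.5
  yellow-fruited: 278 × 1/4 = 69.5
χ² = Σ (O − E)² / E
  red-fruited: (207 − 208.5)² / 208.5 = 0.0108
  yellow-fruited: (71 − 69.5)² / 69.5 = 0.0324
χ² = 0.0108 + 0.0324 = 0.0432 ≈ 0.043
Degrees of freedom = 2 − 1 = 1; critical value at α = 0.01 is 6.635.
Since 0.043 < 6.635, we fail to reject the null hypothesis — the data are consistent with the 3:1 ratio.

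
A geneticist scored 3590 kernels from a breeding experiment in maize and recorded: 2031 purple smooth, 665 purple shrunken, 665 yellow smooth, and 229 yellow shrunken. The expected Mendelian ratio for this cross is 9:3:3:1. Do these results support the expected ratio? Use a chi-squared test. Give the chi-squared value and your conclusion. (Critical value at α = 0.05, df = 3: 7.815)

Total ratio parts = 16. Expected numbers out of 3590:
  purple smooth: 3590 × 9/16 = 2019.375
  purple shrunken: 3590 × 3/16 = 673.125
  yellow smooth: 3590 × 3/16 = 673.125
  yellow shrunken: 3590 × 1/16 = 224.375
χ² = Σ (O − E)² / E
  purple smooth: (2031 − 2019.375)² / 2019.375 = 0.0669
  purple shrunken: (665 − 673.125)² / 673.125 = 0.0981
  yellow smooth: (665 − 673.125)² / 673.125 = 0.0981
  yellow shrunken: (229 − 224.375)² / 224.375 = 0.0953
χ² = 0.0669 + 0.0981 + 0.0981 + 0.0953 = 0.3584 ≈ 0.358
Degrees of freedom = 4 − 1 = 3; critical value at α = 0.05 is 7.815.
Since 0.358 < 7.815, we fail to reject the null hypothesis — the data are consistent with the 9:3:3:1 ratio.

0.358; consistent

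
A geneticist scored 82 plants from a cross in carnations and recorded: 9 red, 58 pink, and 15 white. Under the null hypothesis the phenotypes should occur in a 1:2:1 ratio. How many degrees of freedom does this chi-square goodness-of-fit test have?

2

A goodness-of-fit test with 3 phenotype classes has df = 3 − 1 = 2.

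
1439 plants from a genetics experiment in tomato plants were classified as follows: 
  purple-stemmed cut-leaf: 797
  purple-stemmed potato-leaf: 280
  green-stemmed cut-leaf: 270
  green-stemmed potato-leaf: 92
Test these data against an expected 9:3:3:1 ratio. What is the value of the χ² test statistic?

Under the 9:3:3:1 hypothesis (Σ ratio = 16, N = 1439):
  purple-stemmed cut-leaf: 1439 × 9/16 = 809.4375
  purple-stemmed potato-leaf: 1439 × 3/16 = 269.8125
  green-stemmed cut-leaf: 1439 × 3/16 = 269.8125
  green-stemmed potato-leaf: 1439 × 1/16 = 89.9375
χ² = Σ (O − E)² / E
  purple-stemmed cut-leaf: (797 − 809.4375)² / 809.4375 = 0.1911
  purple-stemmed potato-leaf: (280 − 269.8125)² / 269.8125 = 0.3847
  green-stemmed cut-leaf: (270 − 269.8125)² / 269.8125 = 0.0001
  green-stemmed potato-leaf: (92 − 89.9375)² / 89.9375 = 0.0473
χ² = 0.1911 + 0.3847 + 0.0001 + 0.0473 = 0.6232 ≈ 0.623

0.623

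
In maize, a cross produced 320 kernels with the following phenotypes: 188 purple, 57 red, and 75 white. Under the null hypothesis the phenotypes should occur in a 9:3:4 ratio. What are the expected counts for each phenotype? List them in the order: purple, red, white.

180, 60, 80

Expected counts for N = 320 under a 9:3:4 ratio (total parts = 16):
  purple: 320 × 9/16 = 180
  red: 320 × 3/16 = 60
  white: 320 × 4/16 = 80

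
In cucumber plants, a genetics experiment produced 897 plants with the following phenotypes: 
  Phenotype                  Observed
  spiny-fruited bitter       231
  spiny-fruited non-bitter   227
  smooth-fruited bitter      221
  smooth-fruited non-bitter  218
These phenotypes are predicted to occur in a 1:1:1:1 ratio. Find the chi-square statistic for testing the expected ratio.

Total ratio parts = 4. Expected numbers out of 897:
  spiny-fruited bitter: 897 × 1/4 = 224.25
  spiny-fruited non-bitter: 897 × 1/4 = 224.25
  smooth-fruited bitter: 897 × 1/4 = 224.25
  smooth-fruited non-bitter: 897 × 1/4 = 224.25
χ² = Σ (O − E)² / E
  spiny-fruited bitter: (231 − 224.25)² / 224.25 = 0.2032
  spiny-fruited non-bitter: (227 − 224.25)² / 224.25 = 0.0337
  smooth-fruited bitter: (221 − 224.25)² / 224.25 = 0.0471
  smooth-fruited non-bitter: (218 − 224.25)² / 224.25 = 0.1742
χ² = 0.2032 + 0.0337 + 0.0471 + 0.1742 = 0.4582 ≈ 0.458

0.458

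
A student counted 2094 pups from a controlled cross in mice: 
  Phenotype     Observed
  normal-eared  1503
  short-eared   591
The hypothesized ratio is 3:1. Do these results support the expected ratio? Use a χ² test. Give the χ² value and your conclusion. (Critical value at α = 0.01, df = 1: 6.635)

Expected counts for N = 2094 under a 3:1 ratio (total parts = 4):
  normal-eared: 2094 × 3/4 = 1570.5
  short-eared: 2094 × 1/4 = 523.5
χ² = Σ (O − E)² / E
  normal-eared: (1503 − 1570.5)² / 1570.5 = 2.9011
  short-eared: (591 − 523.5)² / 523.5 = 8.7034
χ² = 2.9011 + 8.7034 = 11.6045 ≈ 11.605
Degrees of freedom = 2 − 1 = 1; critical value at α = 0.01 is 6.635.
Since 11.605 > 6.635, we reject the null hypothesis — the data do not fit the 3:1 ratio.

11.605; not consistent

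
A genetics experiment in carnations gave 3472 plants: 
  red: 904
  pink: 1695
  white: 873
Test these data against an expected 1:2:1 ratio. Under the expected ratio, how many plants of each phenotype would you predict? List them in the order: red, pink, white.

The 1:2:1 ratio has 4 parts, so with N = 3472 the expected counts are:
  red: 3472 × 1/4 = 868
  pink: 3472 × 2/4 = 1736
  white: 3472 × 1/4 = 868

868, 1736, 868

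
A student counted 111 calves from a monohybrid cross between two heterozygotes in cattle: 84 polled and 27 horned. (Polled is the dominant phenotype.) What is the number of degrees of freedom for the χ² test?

1

For a monohybrid cross between heterozygotes with complete dominance, the expected phenotypic ratio is 3:1.
A goodness-of-fit test with 2 phenotype classes has df = 2 − 1 = 1.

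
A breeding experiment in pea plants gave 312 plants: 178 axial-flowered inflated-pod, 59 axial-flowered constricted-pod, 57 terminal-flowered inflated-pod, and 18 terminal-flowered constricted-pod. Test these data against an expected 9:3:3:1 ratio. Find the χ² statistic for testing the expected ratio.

Expected counts for N = 312 under a 9:3:3:1 ratio (total parts = 16):
  axial-flowered inflated-pod: 312 × 9/16 = 175.5
  axial-flowered constricted-pod: 312 × 3/16 = 58.5
  terminal-flowered inflated-pod: 312 × 3/16 = 58.5
  terminal-flowered constricted-pod: 312 × 1/16 = 19.5
χ² = Σ (O − E)² / E
  axial-flowered inflated-pod: (178 − 175.5)² / 175.5 = 0.0356
  axial-flowered constricted-pod: (59 − 58.5)² / 58.5 = 0.0043
  terminal-flowered inflated-pod: (57 − 58.5)² / 58.5 = 0.0385
  terminal-flowered constricted-pod: (18 − 19.5)² / 19.5 = 0.1154
χ² = 0.0356 + 0.0043 + 0.0385 + 0.1154 = 0.1938 ≈ 0.194

0.194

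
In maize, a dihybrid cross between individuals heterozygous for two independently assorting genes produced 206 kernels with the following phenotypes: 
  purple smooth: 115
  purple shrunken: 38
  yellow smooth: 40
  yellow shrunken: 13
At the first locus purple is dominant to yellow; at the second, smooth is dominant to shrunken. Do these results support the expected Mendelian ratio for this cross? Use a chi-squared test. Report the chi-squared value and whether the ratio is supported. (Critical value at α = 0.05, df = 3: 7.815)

0.067; consistent

A dihybrid F₂ with independent assortment and complete dominance at both loci gives a 9:3:3:1 phenotypic ratio.
Under the 9:3:3:1 hypothesis (Σ ratio = 16, N = 206):
  purple smooth: 206 × 9/16 = 115.875
  purple shrunken: 206 × 3/16 = 38.625
  yellow smooth: 206 × 3/16 = 38.625
  yellow shrunken: 206 × 1/16 = 12.875
χ² = Σ (O − E)² / E
  purple smooth: (115 − 115.875)² / 115.875 = 0.0066
  purple shrunken: (38 − 38.625)² / 38.625 = 0.0101
  yellow smooth: (40 − 38.625)² / 38.625 = 0.0489
  yellow shrunken: (13 − 12.875)² / 12.875 = 0.0012
χ² = 0.0066 + 0.0101 + 0.0489 + 0.0012 = 0.0668 ≈ 0.067
Degrees of freedom = 4 − 1 = 3; critical value at α = 0.05 is 7.815.
Since 0.067 < 7.815, we fail to reject the null hypothesis — the data are consistent with the 9:3:3:1 ratio.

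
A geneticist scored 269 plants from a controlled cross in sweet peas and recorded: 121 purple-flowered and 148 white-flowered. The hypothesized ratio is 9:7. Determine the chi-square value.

13.880

Total ratio parts = 16. Expected numbers out of 269:
  purple-flowered: 269 × 9/16 = 151.3125
  white-flowered: 269 × 7/16 = 117.6875
χ² = Σ (O − E)² / E
  purple-flowered: (121 − 151.3125)² / 151.3125 = 6.0725
  white-flowered: (148 − 117.6875)² / 117.6875 = 7.8075
χ² = 6.0725 + 7.8075 = 13.880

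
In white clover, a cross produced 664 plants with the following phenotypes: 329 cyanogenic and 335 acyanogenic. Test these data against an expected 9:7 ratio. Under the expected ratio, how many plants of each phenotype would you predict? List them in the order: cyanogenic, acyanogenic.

373.5, 290.5

The 9:7 ratio has 16 parts, so with N = 664 the expected counts are:
  cyanogenic: 664 × 9/16 = 373.5
  acyanogenic: 664 × 7/16 = 290.5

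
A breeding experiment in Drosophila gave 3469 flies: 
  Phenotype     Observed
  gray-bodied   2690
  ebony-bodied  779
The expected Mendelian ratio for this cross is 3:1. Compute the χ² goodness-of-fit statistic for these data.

11.974

Expected counts for N = 3469 under a 3:1 ratio (total parts = 4):
  gray-bodied: 3469 × 3/4 = 2601.75
  ebony-bodied: 3469 × 1/4 = 867.25
χ² = Σ (O − E)² / E
  gray-bodied: (2690 − 2601.75)² / 2601.75 = 2.9934
  ebony-bodied: (779 − 867.25)² / 867.25 = 8.9802
χ² = 2.9934 + 8.9802 = 11.9736 ≈ 11.974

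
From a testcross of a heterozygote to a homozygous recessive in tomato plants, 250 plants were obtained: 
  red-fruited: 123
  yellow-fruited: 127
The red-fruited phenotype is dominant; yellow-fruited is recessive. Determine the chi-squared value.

A testcross of a heterozygote (Aa × aa) gives a 1:1 phenotypic ratio.
Total ratio parts = 2. Expected numbers out of 250:
  red-fruited: 250 × 1/2 = 125
  yellow-fruited: 250 × 1/2 = 125
χ² = Σ (O − E)² / E
  red-fruited: (123 − 125)² / 125 = 0.0320
  yellow-fruited: (127 − 125)² / 125 = 0.0320
χ² = 0.0320 + 0.0320 = 0.064

0.064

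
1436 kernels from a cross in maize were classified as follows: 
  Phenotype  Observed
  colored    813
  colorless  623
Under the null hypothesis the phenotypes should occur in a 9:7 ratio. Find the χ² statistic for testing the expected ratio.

0.078

Expected counts for N = 1436 under a 9:7 ratio (total parts = 16):
  colored: 1436 × 9/16 = 807.75
  colorless: 1436 × 7/16 = 628.25
χ² = Σ (O − E)² / E
  colored: (813 − 807.75)² / 807.75 = 0.0341
  colorless: (623 − 628.25)² / 628.25 = 0.0439
χ² = 0.0341 + 0.0439 = 0.078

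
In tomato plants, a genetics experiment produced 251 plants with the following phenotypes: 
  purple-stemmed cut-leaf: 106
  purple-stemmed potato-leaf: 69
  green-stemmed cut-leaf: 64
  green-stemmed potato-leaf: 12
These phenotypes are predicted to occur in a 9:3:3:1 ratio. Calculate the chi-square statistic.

Expected counts for N = 251 under a 9:3:3:1 ratio (total parts = 16):
  purple-stemmed cut-leaf: 251 × 9/16 = 141.1875
  purple-stemmed potato-leaf: 251 × 3/16 = 47.0625
  green-stemmed cut-leaf: 251 × 3/16 = 47.0625
  green-stemmed potato-leaf: 251 × 1/16 = 15.6875
χ² = Σ (O − E)² / E
  purple-stemmed cut-leaf: (106 − 141.1875)² / 141.1875 = 8.7696
  purple-stemmed potato-leaf: (69 − 47.0625)² / 47.0625 = 10.2258
  green-stemmed cut-leaf: (64 − 47.0625)² / 47.0625 = 6.0957
  green-stemmed potato-leaf: (12 − 15.6875)² / 15.6875 = 0.8668
χ² = 8.7696 + 10.2258 + 6.0957 + 0.8668 = 25.9579 ≈ 25.958

25.958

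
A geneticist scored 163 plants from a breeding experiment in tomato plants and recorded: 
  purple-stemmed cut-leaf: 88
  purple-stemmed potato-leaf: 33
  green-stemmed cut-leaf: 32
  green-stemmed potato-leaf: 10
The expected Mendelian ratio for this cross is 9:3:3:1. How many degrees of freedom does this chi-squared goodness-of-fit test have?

3

A goodness-of-fit test with 4 phenotype classes has df = 4 − 1 = 3.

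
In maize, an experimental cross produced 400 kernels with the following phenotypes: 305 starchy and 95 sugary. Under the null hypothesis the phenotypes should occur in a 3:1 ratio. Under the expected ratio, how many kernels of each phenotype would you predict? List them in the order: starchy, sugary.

300, 100

The 3:1 ratio has 4 parts, so with N = 400 the expected counts are:
  starchy: 400 × 3/4 = 300
  sugary: 400 × 1/4 = 100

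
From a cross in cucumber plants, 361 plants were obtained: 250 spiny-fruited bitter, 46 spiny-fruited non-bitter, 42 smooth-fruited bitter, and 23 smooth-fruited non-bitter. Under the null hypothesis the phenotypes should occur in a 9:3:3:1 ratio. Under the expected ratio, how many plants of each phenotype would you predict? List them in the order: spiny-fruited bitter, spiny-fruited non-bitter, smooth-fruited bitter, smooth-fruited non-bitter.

Under the 9:3:3:1 hypothesis (Σ ratio = 16, N = 361):
  spiny-fruited bitter: 361 × 9/16 = 203.0625
  spiny-fruited non-bitter: 361 × 3/16 = 67.6875
  smooth-fruited bitter: 361 × 3/16 = 67.6875
  smooth-fruited non-bitter: 361 × 1/16 = 22.5625

203.0625, 67.6875, 67.6875, 22.5625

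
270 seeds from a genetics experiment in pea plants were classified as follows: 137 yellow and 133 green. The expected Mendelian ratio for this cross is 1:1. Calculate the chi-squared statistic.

Expected counts for N = 270 under a 1:1 ratio (total parts = 2):
  yellow: 270 × 1/2 = 135
  green: 270 × 1/2 = 135
χ² = Σ (O − E)² / E
  yellow: (137 − 135)² / 135 = 0.0296
  green: (133 − 135)² / 135 = 0.0296
χ² = 0.0296 + 0.0296 = 0.0592 ≈ 0.059

0.059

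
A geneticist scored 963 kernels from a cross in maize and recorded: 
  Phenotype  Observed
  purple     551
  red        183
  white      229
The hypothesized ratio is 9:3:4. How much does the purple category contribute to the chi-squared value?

0.160

Under the 9:3:4 hypothesis (Σ ratio = 16, N = 963):
  purple: 963 × 9/16 = 541.6875
  red: 963 × 3/16 = 180.5625
  white: 963 × 4/16 = 240.75
Contribution of purple: (551 − 541.6875)² / 541.6875 = 0.1601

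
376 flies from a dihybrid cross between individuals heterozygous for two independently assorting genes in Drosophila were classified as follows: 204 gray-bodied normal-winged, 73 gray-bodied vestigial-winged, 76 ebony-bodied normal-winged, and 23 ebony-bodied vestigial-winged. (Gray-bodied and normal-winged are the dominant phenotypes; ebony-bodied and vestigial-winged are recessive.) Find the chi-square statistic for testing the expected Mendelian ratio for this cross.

0.794

A dihybrid F₂ with independent assortment and complete dominance at both loci gives a 9:3:3:1 phenotypic ratio.
Total ratio parts = 16. Expected numbers out of 376:
  gray-bodied normal-winged: 376 × 9/16 = 211.5
  gray-bodied vestigial-winged: 376 × 3/16 = 70.5
  ebony-bodied normal-winged: 376 × 3/16 = 70.5
  ebony-bodied vestigial-winged: 376 × 1/16 = 23.5
χ² = Σ (O − E)² / E
  gray-bodied normal-winged: (204 − 211.5)² / 211.5 = 0.2660
  gray-bodied vestigial-winged: (73 − 70.5)² / 70.5 = 0.0887
  ebony-bodied normal-winged: (76 − 70.5)² / 70.5 = 0.4291
  ebony-bodied vestigial-winged: (23 − 23.5)² / 23.5 = 0.0106
χ² = 0.2660 + 0.0887 + 0.4291 + 0.0106 = 0.7944 ≈ 0.794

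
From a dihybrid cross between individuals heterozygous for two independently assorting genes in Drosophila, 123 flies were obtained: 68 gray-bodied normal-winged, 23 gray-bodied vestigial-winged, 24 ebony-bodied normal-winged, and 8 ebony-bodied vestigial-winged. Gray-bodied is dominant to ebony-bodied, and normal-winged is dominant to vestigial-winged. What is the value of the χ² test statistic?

A dihybrid F₂ with independent assortment and complete dominance at both loci gives a 9:3:3:1 phenotypic ratio.
Expected counts for N = 123 under a 9:3:3:1 ratio (total parts = 16):
  gray-bodied normal-winged: 123 × 9/16 = 69.1875
  gray-bodied vestigial-winged: 123 × 3/16 = 23.0625
  ebony-bodied normal-winged: 123 × 3/16 = 23.0625
  ebony-bodied vestigial-winged: 123 × 1/16 = 7.6875
χ² = Σ (O − E)² / E
  gray-bodied normal-winged: (68 − 69.1875)² / 69.1875 = 0.0204
  gray-bodied vestigial-winged: (23 − 23.0625)² / 23.0625 = 0.0002
  ebony-bodied normal-winged: (24 − 23.0625)² / 23.0625 = 0.0381
  ebony-bodied vestigial-winged: (8 − 7.6875)² / 7.6875 = 0.0127
χ² = 0.0204 + 0.0002 + 0.0381 + 0.0127 = 0.0714 ≈ 0.071

0.071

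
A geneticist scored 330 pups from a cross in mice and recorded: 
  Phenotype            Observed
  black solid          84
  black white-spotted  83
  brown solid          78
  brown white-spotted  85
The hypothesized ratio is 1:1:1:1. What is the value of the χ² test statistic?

The 1:1:1:1 ratio has 4 parts, so with N = 330 the expected counts are:
  black solid: 330 × 1/4 = 82.5
  black white-spotted: 330 × 1/4 = 82.5
  brown solid: 330 × 1/4 = 82.5
  brown white-spotted: 330 × 1/4 = 82.5
χ² = Σ (O − E)² / E
  black solid: (84 − 82.5)² / 82.5 = 0.0273
  black white-spotted: (83 − 82.5)² / 82.5 = 0.0030
  brown solid: (78 − 82.5)² / 82.5 = 0.2455
  brown white-spotted: (85 − 82.5)² / 82.5 = 0.0758
χ² = 0.0273 + 0.0030 + 0.2455 + 0.0758 = 0.3516 ≈ 0.352

0.352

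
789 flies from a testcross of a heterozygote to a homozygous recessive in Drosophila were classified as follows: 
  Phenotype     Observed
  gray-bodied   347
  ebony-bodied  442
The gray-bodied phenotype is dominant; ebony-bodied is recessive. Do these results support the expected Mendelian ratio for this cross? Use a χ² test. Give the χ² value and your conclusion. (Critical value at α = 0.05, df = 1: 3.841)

11.439; not consistent

A testcross of a heterozygote (Aa × aa) gives a 1:1 phenotypic ratio.
The 1:1 ratio has 2 parts, so with N = 789 the expected counts are:
  gray-bodied: 789 × 1/2 = 394.5
  ebony-bodied: 789 × 1/2 = 394.5
χ² = Σ (O − E)² / E
  gray-bodied: (347 − 394.5)² / 394.5 = 5.7193
  ebony-bodied: (442 − 394.5)² / 394.5 = 5.7193
χ² = 5.7193 + 5.7193 = 11.4386 ≈ 11.439
Degrees of freedom = 2 − 1 = 1; critical value at α = 0.05 is 3.841.
Since 11.439 > 3.841, we reject the null hypothesis — the data do not fit the 1:1 ratio.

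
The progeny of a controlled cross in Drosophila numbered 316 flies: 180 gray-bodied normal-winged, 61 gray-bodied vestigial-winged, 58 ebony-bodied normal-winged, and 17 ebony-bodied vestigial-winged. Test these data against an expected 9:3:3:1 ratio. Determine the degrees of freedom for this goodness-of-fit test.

A goodness-of-fit test with 4 phenotype classes has df = 4 − 1 = 3.

3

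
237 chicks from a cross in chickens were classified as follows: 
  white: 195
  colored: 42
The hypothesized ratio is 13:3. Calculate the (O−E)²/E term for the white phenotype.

Under the 13:3 hypothesis (Σ ratio = 16, N = 237):
  white: 237 × 13/16 = 192.5625
  colored: 237 × 3/16 = 44.4375
Contribution of white: (195 − 192.5625)² / 192.5625 = 0.0309

0.031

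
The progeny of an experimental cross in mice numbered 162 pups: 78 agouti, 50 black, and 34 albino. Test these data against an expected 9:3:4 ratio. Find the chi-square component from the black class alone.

12.680

Expected counts for N = 162 under a 9:3:4 ratio (total parts = 16):
  agouti: 162 × 9/16 = 91.125
  black: 162 × 3/16 = 30.375
  albino: 162 × 4/16 = 40.5
Contribution of black: (50 − 30.375)² / 30.375 = 12.6795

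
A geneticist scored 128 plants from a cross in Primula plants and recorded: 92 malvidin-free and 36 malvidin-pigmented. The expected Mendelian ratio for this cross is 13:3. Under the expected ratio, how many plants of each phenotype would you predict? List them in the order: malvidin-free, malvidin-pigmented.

Expected counts for N = 128 under a 13:3 ratio (total parts = 16):
  malvidin-free: 128 × 13/16 = 104
  malvidin-pigmented: 128 × 3/16 = 24

104, 24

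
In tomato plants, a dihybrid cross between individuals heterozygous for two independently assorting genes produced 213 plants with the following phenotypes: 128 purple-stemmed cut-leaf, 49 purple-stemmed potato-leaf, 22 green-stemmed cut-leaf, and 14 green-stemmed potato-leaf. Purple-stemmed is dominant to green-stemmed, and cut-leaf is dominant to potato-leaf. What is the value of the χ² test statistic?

A dihybrid F₂ with independent assortment and complete dominance at both loci gives a 9:3:3:1 phenotypic ratio.
Expected counts for N = 213 under a 9:3:3:1 ratio (total parts = 16):
  purple-stemmed cut-leaf: 213 × 9/16 = 119.8125
  purple-stemmed potato-leaf: 213 × 3/16 = 39.9375
  green-stemmed cut-leaf: 213 × 3/16 = 39.9375
  green-stemmed potato-leaf: 213 × 1/16 = 13.3125
χ² = Σ (O − E)² / E
  purple-stemmed cut-leaf: (128 − 119.8125)² / 119.8125 = 0.5595
  purple-stemmed potato-leaf: (49 − 39.9375)² / 39.9375 = 2.0564
  green-stemmed cut-leaf: (22 − 39.9375)² / 39.9375 = 8.0564
  green-stemmed potato-leaf: (14 − 13.3125)² / 13.3125 = 0.0355
χ² = 0.5595 + 2.0564 + 8.0564 + 0.0355 = 10.7078 ≈ 10.708

10.708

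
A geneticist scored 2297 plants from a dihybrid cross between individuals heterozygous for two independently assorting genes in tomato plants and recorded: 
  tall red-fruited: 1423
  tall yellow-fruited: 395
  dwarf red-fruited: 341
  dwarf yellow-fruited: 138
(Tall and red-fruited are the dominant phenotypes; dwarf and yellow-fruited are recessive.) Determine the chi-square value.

35.119

A dihybrid F₂ with independent assortment and complete dominance at both loci gives a 9:3:3:1 phenotypic ratio.
Expected counts for N = 2297 under a 9:3:3:1 ratio (total parts = 16):
  tall red-fruited: 2297 × 9/16 = 1292.0625
  tall yellow-fruited: 2297 × 3/16 = 430.6875
  dwarf red-fruited: 2297 × 3/16 = 430.6875
  dwarf yellow-fruited: 2297 × 1/16 = 143.5625
χ² = Σ (O − E)² / E
  tall red-fruited: (1423 − 1292.0625)² / 1292.0625 = 13.2692
  tall yellow-fruited: (395 − 430.6875)² / 430.6875 = 2.9571
  dwarf red-fruited: (341 − 430.6875)² / 430.6875 = 18.6768
  dwarf yellow-fruited: (138 − 143.5625)² / 143.5625 = 0.2155
χ² = 13.2692 + 2.9571 + 18.6768 + 0.2155 = 35.1186 ≈ 35.119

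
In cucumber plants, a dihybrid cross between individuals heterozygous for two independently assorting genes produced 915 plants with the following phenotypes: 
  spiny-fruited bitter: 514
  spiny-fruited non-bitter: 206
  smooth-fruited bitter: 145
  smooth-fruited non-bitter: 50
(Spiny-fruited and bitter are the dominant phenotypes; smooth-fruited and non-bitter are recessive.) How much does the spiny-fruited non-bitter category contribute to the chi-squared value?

A dihybrid F₂ with independent assortment and complete dominance at both loci gives a 9:3:3:1 phenotypic ratio.
The 9:3:3:1 ratio has 16 parts, so with N = 915 the expected counts are:
  spiny-fruited bitter: 915 × 9/16 = 514.6875
  spiny-fruited non-bitter: 915 × 3/16 = 171.5625
  smooth-fruited bitter: 915 × 3/16 = 171.5625
  smooth-fruited non-bitter: 915 × 1/16 = 57.1875
Contribution of spiny-fruited non-bitter: (206 − 171.5625)² / 171.5625 = 6.9126

6.913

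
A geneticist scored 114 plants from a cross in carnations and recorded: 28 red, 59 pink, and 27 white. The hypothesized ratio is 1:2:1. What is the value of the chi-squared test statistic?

0.158

Total ratio parts = 4. Expected numbers out of 114:
  red: 114 × 1/4 = 28.5
  pink: 114 × 2/4 = 57
  white: 114 × 1/4 = 28.5
χ² = Σ (O − E)² / E
  red: (28 − 28.5)² / 28.5 = 0.0088
  pink: (59 − 57)² / 57 = 0.0702
  white: (27 − 28.5)² / 28.5 = 0.0789
χ² = 0.0088 + 0.0702 + 0.0789 = 0.1579 ≈ 0.158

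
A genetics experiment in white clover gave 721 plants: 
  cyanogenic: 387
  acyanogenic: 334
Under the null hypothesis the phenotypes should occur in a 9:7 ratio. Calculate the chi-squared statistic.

1.942

The 9:7 ratio has 16 parts, so with N = 721 the expected counts are:
  cyanogenic: 721 × 9/16 = 405.5625
  acyanogenic: 721 × 7/16 = 315.4375
χ² = Σ (O − E)² / E
  cyanogenic: (387 − 405.5625)² / 405.5625 = 0.8496
  acyanogenic: (334 − 315.4375)² / 315.4375 = 1.0923
χ² = 0.8496 + 1.0923 = 1.9419 ≈ 1.942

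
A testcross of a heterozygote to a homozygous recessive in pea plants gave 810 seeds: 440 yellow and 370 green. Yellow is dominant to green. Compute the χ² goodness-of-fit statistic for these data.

A testcross of a heterozygote (Aa × aa) gives a 1:1 phenotypic ratio.
Total ratio parts = 2. Expected numbers out of 810:
  yellow: 810 × 1/2 = 405
  green: 810 × 1/2 = 405
χ² = Σ (O − E)² / E
  yellow: (440 − 405)² / 405 = 3.0247
  green: (370 − 405)² / 405 = 3.0247
χ² = 3.0247 + 3.0247 = 6.0494 ≈ 6.049

6.049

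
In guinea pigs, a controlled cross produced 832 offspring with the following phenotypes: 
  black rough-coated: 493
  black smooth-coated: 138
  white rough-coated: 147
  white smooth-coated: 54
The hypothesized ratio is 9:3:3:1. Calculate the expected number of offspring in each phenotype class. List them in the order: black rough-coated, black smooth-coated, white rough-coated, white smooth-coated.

Expected counts for N = 832 under a 9:3:3:1 ratio (total parts = 16):
  black rough-coated: 832 × 9/16 = 468
  black smooth-coated: 832 × 3/16 = 156
  white rough-coated: 832 × 3/16 = 156
  white smooth-coated: 832 × 1/16 = 52

468, 156, 156, 52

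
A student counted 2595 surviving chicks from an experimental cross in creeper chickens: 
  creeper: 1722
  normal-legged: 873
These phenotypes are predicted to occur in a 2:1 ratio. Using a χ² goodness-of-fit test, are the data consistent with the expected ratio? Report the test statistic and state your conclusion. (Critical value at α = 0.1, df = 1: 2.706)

0.111; consistent

The 2:1 ratio has 3 parts, so with N = 2595 the expected counts are:
  creeper: 2595 × 2/3 = 1730
  normal-legged: 2595 × 1/3 = 865
χ² = Σ (O − E)² / E
  creeper: (1722 − 1730)² / 1730 = 0.0370
  normal-legged: (873 − 865)² / 865 = 0.0740
χ² = 0.0370 + 0.0740 = 0.111
Degrees of freedom = 2 − 1 = 1; critical value at α = 0.1 is 2.706.
Since 0.111 < 2.706, we fail to reject the null hypothesis — the data are consistent with the 2:1 ratio.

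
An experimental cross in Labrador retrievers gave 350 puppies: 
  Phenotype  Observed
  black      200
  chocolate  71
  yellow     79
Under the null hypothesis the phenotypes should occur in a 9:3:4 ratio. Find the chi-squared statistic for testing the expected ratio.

The 9:3:4 ratio has 16 parts, so with N = 350 the expected counts are:
  black: 350 × 9/16 = 196.875
  chocolate: 350 × 3/16 = 65.625
  yellow: 350 × 4/16 = 87.5
χ² = Σ (O − E)² / E
  black: (200 − 196.875)² / 196.875 = 0.0496
  chocolate: (71 − 65.625)² / 65.625 = 0.4402
  yellow: (79 − 87.5)² / 87.5 = 0.8257
χ² = 0.0496 + 0.4402 + 0.8257 = 1.3155 ≈ 1.316

1.316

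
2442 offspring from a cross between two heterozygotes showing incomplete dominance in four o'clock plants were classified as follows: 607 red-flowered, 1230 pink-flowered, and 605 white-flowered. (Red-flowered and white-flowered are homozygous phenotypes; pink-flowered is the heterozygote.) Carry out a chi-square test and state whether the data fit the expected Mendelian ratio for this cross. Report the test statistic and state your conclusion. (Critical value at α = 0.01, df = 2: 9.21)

With incomplete dominance, a heterozygote × heterozygote cross gives a 1:2:1 phenotypic ratio.
The 1:2:1 ratio has 4 parts, so with N = 2442 the expected counts are:
  red-flowered: 2442 × 1/4 = 610.5
  pink-flowered: 2442 × 2/4 = 1221
  white-flowered: 2442 × 1/4 = 610.5
χ² = Σ (O − E)² / E
  red-flowered: (607 − 610.5)² / 610.5 = 0.0201
  pink-flowered: (1230 − 1221)² / 1221 = 0.0663
  white-flowered: (605 − 610.5)² / 610.5 = 0.0495
χ² = 0.0201 + 0.0663 + 0.0495 = 0.1359 ≈ 0.136
Degrees of freedom = 3 − 1 = 2; critical value at α = 0.01 is 9.21.
Since 0.136 < 9.21, we fail to reject the null hypothesis — the data are consistent with the 1:2:1 ratio.

0.136; consistent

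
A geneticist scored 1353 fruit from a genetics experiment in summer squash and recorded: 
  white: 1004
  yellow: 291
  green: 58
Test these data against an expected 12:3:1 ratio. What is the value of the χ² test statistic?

13.946

Expected counts for N = 1353 under a 12:3:1 ratio (total parts = 16):
  white: 1353 × 12/16 = 1014.75
  yellow: 1353 × 3/16 = 253.6875
  green: 1353 × 1/16 = 84.5625
χ² = Σ (O − E)² / E
  white: (1004 − 1014.75)² / 1014.75 = 0.1139
  yellow: (291 − 253.6875)² / 253.6875 = 5.4879
  green: (58 − 84.5625)² / 84.5625 = 8.3437
χ² = 0.1139 + 5.4879 + 8.3437 = 13.9455 ≈ 13.946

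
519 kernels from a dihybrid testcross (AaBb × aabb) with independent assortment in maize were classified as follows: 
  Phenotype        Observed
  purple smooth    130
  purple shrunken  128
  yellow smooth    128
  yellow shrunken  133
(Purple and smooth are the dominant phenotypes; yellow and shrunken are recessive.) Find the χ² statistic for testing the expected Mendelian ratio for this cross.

A dihybrid testcross with independent assortment gives a 1:1:1:1 ratio.
Under the 1:1:1:1 hypothesis (Σ ratio = 4, N = 519):
  purple smooth: 519 × 1/4 = 129.75
  purple shrunken: 519 × 1/4 = 129.75
  yellow smooth: 519 × 1/4 = 129.75
  yellow shrunken: 519 × 1/4 = 129.75
χ² = Σ (O − E)² / E
  purple smooth: (130 − 129.75)² / 129.75 = 0.0005
  purple shrunken: (128 − 129.75)² / 129.75 = 0.0236
  yellow smooth: (128 − 129.75)² / 129.75 = 0.0236
  yellow shrunken: (133 − 129.75)² / 129.75 = 0.0814
χ² = 0.0005 + 0.0236 + 0.0236 + 0.0814 = 0.1291 ≈ 0.129

0.129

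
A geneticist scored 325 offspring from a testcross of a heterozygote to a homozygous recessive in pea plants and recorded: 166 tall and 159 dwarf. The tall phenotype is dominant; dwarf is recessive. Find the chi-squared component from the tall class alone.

A testcross of a heterozygote (Aa × aa) gives a 1:1 phenotypic ratio.
Total ratio parts = 2. Expected numbers out of 325:
  tall: 325 × 1/2 = 162.5
  dwarf: 325 × 1/2 = 162.5
Contribution of tall: (166 − 162.5)² / 162.5 = 0.0754

0.075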